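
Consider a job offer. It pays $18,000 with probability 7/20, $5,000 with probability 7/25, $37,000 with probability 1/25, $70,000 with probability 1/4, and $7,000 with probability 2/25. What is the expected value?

$27,240

EV = 7/20 × 18000 + 7/25 × 5000 + 1/25 × 37000 + 1/4 × 70000 + 2/25 × 7000 = 6300 + 1400 + 1480 + 17500 + 560 = 27240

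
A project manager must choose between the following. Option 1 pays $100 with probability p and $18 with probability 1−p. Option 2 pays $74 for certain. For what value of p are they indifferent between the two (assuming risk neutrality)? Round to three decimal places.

p = 0.683

p·100 + (1−p)·18 = 74
82p + 18 = 74
p = (74 − 18) / 82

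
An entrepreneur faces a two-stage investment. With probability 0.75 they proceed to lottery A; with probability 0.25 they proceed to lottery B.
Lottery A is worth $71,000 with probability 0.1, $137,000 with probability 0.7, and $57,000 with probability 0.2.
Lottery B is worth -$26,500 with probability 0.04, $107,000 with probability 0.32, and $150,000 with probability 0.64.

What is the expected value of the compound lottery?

$118,095

EV(A) = 0.1 × 71000 + 0.7 × 137000 + 0.2 × 57000 = 7100 + 95900 + 11400 = 114400
EV(B) = 0.04 × (-26500) + 0.32 × 107000 + 0.64 × 150000 = -1060 + 34240 + 96000 = 129180
Overall = 0.75 × 114400 + 0.25 × 129180 = 85800 + 32295 = 118095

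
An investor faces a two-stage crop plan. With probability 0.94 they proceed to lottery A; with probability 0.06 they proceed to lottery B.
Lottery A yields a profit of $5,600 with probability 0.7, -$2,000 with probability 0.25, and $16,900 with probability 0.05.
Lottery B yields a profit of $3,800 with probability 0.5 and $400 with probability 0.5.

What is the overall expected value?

$4,135.10

EV(A) = 0.7 × 5600 + 0.25 × (-2000) + 0.05 × 16900 = 3920 − 500 + 845 = 4265
EV(B) = 0.5 × 3800 + 0.5 × 400 = 1900 + 200 = 2100
Overall = 0.94 × 4265 + 0.06 × 2100 = 4009.1 + 126 = 4135.1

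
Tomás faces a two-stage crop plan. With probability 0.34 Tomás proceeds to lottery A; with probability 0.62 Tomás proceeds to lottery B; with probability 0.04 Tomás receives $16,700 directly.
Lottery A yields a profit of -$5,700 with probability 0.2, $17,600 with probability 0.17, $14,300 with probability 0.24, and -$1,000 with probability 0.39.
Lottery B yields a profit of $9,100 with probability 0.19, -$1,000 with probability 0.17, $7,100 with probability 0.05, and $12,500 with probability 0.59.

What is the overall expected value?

EV(A) = 0.2 × (-5700) + 0.17 × 17600 + 0.24 × 14300 + 0.39 × (-1000) = -1140 + 2992 + 3432 − 390 = 4894
EV(B) = 0.19 × 9100 + 0.17 × (-1000) + 0.05 × 7100 + 0.59 × 12500 = 1729 − 170 + 355 + 7375 = 9289
Branch C: 16700 (certain)
Overall = 0.34 × 4894 + 0.62 × 9289 + 0.04 × 16700 = 1663.96 + 5759.18 + 668 = 8091.14

$8,091.14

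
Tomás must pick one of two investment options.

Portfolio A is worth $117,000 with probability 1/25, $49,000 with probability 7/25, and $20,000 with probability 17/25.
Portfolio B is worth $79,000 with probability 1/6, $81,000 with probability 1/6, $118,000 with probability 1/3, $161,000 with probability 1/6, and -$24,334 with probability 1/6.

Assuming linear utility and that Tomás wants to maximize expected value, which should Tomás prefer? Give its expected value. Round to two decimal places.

Portfolio B ($88,777.67)

Portfolio A = 1/25 × 117000 + 7/25 × 49000 + 17/25 × 20000 = 4680 + 13720 + 13600 = 32000
Portfolio B = 1/6 × 79000 + 1/6 × 81000 + 1/3 × 118000 + 1/6 × 161000 + 1/6 × (-24334) = 13166.6667 + 13500 + 39333.3333 + 26833.3333 − 4055.6667 = 88777.6667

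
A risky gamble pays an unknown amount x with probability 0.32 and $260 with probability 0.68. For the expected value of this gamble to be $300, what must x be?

x = $385

0.32·x + 0.68·260 = 300
0.32·x = 300 − 176.8 = 123.2
x = 123.2 / 0.32 = 385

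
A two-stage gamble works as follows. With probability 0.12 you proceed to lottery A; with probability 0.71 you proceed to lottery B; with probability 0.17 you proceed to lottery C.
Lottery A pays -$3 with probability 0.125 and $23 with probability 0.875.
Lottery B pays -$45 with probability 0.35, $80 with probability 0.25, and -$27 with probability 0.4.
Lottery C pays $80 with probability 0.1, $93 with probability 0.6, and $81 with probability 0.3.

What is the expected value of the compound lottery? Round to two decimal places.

EV(A) = 0.125 × (-3) + 0.875 × 23 = -0.375 + 20.125 = 19.75
EV(B) = 0.35 × (-45) + 0.25 × 80 + 0.4 × (-27) = -15.75 + 20 − 10.8 = -6.55
EV(C) = 0.1 × 80 + 0.6 × 93 + 0.3 × 81 = 8 + 55.8 + 24.3 = 88.1
Overall = 0.12 × 19.75 + 0.71 × (-6.55) + 0.17 × 88.1 = 2.37 − 4.6505 + 14.977 = 12.6965

$12.70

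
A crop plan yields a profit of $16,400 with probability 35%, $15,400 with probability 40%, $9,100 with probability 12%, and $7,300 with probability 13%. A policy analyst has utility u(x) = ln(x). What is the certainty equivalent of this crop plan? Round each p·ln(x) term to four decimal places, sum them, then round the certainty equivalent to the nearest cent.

$13,411.93

E[u] = 0.35·ln(16400) + 0.4·ln(15400) + 0.12·ln(9100) + 0.13·ln(7300) = 3.3968 + 3.8568 + 1.0939 + 1.1564 = 9.5039
CE = e^9.5039 ≈ 13411.93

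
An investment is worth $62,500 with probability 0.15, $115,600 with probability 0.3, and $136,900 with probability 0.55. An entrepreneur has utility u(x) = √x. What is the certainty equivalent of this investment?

$117,649

E[u] = 0.15·√62500 + 0.3·√115600 + 0.55·√136900 = 0.15·250 + 0.3·340 + 0.55·370 = 343
CE = (343)² = 117649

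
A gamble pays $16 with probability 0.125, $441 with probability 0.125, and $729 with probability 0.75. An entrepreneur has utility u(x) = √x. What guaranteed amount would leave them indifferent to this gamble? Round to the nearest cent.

E[u] = 0.125·√16 + 0.125·√441 + 0.75·√729 = 0.125·4 + 0.125·21 + 0.75·27 = 23.375
CE = (23.375)² = 546.390625

$546.39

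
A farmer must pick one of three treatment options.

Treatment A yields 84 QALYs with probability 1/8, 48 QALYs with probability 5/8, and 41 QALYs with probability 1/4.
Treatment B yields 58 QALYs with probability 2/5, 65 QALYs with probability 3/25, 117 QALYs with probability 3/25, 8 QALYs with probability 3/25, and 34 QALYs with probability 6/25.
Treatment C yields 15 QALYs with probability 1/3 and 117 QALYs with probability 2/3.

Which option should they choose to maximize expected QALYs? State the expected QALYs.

Treatment C (83 QALYs)

Treatment A = 1/8 × 84 + 5/8 × 48 + 1/4 × 41 = 10.5 + 30 + 10.25 = 50.75
Treatment B = 2/5 × 58 + 3/25 × 65 + 3/25 × 117 + 3/25 × 8 + 6/25 × 34 = 23.2 + 7.8 + 14.04 + 0.96 + 8.16 = 54.16
Treatment C = 1/3 × 15 + 2/3 × 117 = 5 + 78 = 83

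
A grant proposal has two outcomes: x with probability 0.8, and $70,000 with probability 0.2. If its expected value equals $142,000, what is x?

x = $160,000

0.8·x + 0.2·70000 = 142000
0.8·x = 142000 − 14000 = 128000
x = 128000 / 0.8 = 160000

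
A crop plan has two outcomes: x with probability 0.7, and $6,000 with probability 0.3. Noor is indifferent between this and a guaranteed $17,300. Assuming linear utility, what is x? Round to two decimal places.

0.7·x + 0.3·6000 = 17300
0.7·x = 17300 − 1800 = 15500
x = 15500 / 0.7 = 22142.8571

x = $22,142.86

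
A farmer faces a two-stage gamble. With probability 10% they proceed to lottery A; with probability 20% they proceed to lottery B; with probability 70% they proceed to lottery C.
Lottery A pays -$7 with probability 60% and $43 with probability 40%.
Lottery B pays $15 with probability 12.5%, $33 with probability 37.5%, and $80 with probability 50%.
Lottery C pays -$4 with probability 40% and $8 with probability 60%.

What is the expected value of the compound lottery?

$14.39

EV(A) = 0.6 × (-7) + 0.4 × 43 = -4.2 + 17.2 = 13
EV(B) = 0.125 × 15 + 0.375 × 33 + 0.5 × 80 = 1.875 + 12.375 + 40 = 54.25
EV(C) = 0.4 × (-4) + 0.6 × 8 = -1.6 + 4.8 = 3.2
Overall = 0.1 × 13 + 0.2 × 54.25 + 0.7 × 3.2 = 1.3 + 10.85 + 2.24 = 14.39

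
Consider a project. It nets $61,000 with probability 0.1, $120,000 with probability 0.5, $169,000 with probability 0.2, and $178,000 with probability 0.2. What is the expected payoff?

EV = 0.1 × 61000 + 0.5 × 120000 + 0.2 × 169000 + 0.2 × 178000 = 6100 + 60000 + 33800 + 35600 = 135500

$135,500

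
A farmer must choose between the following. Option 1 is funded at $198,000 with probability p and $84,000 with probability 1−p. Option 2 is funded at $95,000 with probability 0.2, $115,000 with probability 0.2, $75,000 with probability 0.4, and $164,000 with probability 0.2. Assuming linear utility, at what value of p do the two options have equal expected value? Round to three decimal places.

p = 0.182

EV(Option 2) = 0.2 × 95000 + 0.2 × 115000 + 0.4 × 75000 + 0.2 × 164000 = 19000 + 23000 + 30000 + 32800 = 104800
p·198000 + (1−p)·84000 = 104800
114000p + 84000 = 104800
p = (104800 − 84000) / 114000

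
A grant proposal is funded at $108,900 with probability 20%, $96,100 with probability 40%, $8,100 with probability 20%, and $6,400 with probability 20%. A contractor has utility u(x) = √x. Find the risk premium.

$12,944

E[u] = 0.2·√108900 + 0.4·√96100 + 0.2·√8100 + 0.2·√6400 = 0.2·330 + 0.4·310 + 0.2·90 + 0.2·80 = 224
CE = (224)² = 50176
Risk premium = EV − CE = 63120 − 50176 = 12944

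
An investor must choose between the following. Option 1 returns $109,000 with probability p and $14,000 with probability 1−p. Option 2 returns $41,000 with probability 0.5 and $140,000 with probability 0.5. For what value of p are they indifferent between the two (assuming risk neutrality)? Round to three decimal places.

EV(Option 2) = 0.5 × 41000 + 0.5 × 140000 = 20500 + 70000 = 90500
p·109000 + (1−p)·14000 = 90500
95000p + 14000 = 90500
p = (90500 − 14000) / 95000

p = 0.805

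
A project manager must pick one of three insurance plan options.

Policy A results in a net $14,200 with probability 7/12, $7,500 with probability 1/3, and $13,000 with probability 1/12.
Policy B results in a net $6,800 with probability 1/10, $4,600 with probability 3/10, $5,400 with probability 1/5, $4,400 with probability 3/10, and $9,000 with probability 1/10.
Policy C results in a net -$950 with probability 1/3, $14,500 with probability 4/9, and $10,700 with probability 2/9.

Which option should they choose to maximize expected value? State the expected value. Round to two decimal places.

Policy A ($11,866.67)

Policy A = 7/12 × 14200 + 1/3 × 7500 + 1/12 × 13000 = 8283.3333 + 2500 + 1083.3333 = 11866.6667
Policy B = 1/10 × 6800 + 3/10 × 4600 + 1/5 × 5400 + 3/10 × 4400 + 1/10 × 9000 = 680 + 1380 + 1080 + 1320 + 900 = 5360
Policy C = 1/3 × (-950) + 4/9 × 14500 + 2/9 × 10700 = -316.6667 + 6444.4444 + 2377.7778 = 8505.5556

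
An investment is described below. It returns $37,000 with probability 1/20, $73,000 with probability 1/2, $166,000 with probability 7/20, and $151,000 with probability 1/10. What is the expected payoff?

EV = 1/20 × 37000 + 1/2 × 73000 + 7/20 × 166000 + 1/10 × 151000 = 1850 + 36500 + 58100 + 15100 = 111550

$111,550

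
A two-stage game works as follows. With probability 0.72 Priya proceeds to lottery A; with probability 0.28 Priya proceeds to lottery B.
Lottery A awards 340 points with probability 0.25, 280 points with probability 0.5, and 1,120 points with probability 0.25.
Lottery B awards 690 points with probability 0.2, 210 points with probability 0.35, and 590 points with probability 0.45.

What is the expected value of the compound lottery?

EV(A) = 0.25 × 340 + 0.5 × 280 + 0.25 × 1120 = 85 + 140 + 280 = 505
EV(B) = 0.2 × 690 + 0.35 × 210 + 0.45 × 590 = 138 + 73.5 + 265.5 = 477
Overall = 0.72 × 505 + 0.28 × 477 = 363.6 + 133.56 = 497.16

497.16 points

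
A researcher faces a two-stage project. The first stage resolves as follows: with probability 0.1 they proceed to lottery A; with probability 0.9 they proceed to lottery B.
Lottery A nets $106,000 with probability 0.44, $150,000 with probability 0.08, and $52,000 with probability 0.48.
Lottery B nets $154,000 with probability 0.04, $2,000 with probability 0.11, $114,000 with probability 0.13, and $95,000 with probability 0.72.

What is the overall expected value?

EV(A) = 0.44 × 106000 + 0.08 × 150000 + 0.48 × 52000 = 46640 + 12000 + 24960 = 83600
EV(B) = 0.04 × 154000 + 0.11 × 2000 + 0.13 × 114000 + 0.72 × 95000 = 6160 + 220 + 14820 + 68400 = 89600
Overall = 0.1 × 83600 + 0.9 × 89600 = 8360 + 80640 = 89000

$89,000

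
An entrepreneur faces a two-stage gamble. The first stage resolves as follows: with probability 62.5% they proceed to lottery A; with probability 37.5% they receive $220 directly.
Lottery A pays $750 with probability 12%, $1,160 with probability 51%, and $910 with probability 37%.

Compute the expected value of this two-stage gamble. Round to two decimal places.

EV(A) = 0.12 × 750 + 0.51 × 1160 + 0.37 × 910 = 90 + 591.6 + 336.7 = 1018.3
Branch B: 220 (certain)
Overall = 0.625 × 1018.3 + 0.375 × 220 = 636.4375 + 82.5 = 718.9375

$718.94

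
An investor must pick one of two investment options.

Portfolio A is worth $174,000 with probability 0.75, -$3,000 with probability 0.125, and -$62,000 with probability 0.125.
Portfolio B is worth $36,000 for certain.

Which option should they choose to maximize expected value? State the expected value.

Portfolio A = 0.75 × 174000 + 0.125 × (-3000) + 0.125 × (-62000) = 130500 − 375 − 7750 = 122375
Portfolio B: 36000 (certain)

Portfolio A ($122,375)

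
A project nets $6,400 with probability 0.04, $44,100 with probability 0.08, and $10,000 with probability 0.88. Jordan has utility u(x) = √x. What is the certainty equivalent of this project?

$11,664

E[u] = 0.04·√6400 + 0.08·√44100 + 0.88·√10000 = 0.04·80 + 0.08·210 + 0.88·100 = 108
CE = (108)² = 11664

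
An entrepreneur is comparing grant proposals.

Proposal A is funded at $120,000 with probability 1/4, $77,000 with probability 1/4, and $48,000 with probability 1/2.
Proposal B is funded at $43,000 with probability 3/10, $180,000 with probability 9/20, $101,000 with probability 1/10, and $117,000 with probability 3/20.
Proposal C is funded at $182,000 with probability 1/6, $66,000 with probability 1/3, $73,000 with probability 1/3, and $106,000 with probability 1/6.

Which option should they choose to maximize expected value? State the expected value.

Proposal A = 1/4 × 120000 + 1/4 × 77000 + 1/2 × 48000 = 30000 + 19250 + 24000 = 73250
Proposal B = 3/10 × 43000 + 9/20 × 180000 + 1/10 × 101000 + 3/20 × 117000 = 12900 + 81000 + 10100 + 17550 = 121550
Proposal C = 1/6 × 182000 + 1/3 × 66000 + 1/3 × 73000 + 1/6 × 106000 = 30333.3333 + 22000 + 24333.3333 + 17666.6667 = 94333.3333

Proposal B ($121,550)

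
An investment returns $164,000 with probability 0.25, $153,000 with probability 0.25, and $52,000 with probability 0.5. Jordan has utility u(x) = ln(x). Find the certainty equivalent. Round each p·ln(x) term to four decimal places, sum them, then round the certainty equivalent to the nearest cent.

E[u] = 0.25·ln(164000) + 0.25·ln(153000) + 0.5·ln(52000) = 3.0019 + 2.9845 + 5.4295 = 11.4159
CE = e^11.4159 ≈ 90753.29

$90,753.29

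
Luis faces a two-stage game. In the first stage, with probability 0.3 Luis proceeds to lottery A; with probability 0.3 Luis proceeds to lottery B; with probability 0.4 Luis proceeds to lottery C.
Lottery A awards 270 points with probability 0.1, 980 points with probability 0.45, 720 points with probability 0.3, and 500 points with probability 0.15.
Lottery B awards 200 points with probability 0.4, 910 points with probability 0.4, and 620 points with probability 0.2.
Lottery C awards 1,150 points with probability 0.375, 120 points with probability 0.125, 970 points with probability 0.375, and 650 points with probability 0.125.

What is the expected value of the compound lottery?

EV(A) = 0.1 × 270 + 0.45 × 980 + 0.3 × 720 + 0.15 × 500 = 27 + 441 + 216 + 75 = 759
EV(B) = 0.4 × 200 + 0.4 × 910 + 0.2 × 620 = 80 + 364 + 124 = 568
EV(C) = 0.375 × 1150 + 0.125 × 120 + 0.375 × 970 + 0.125 × 650 = 431.25 + 15 + 363.75 + 81.25 = 891.25
Overall = 0.3 × 759 + 0.3 × 568 + 0.4 × 891.25 = 227.7 + 170.4 + 356.5 = 754.6

754.6 points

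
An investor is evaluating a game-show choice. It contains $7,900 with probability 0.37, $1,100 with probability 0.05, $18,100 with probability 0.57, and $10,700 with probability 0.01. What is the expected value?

$13,402

EV = 0.37 × 7900 + 0.05 × 1100 + 0.57 × 18100 + 0.01 × 10700 = 2923 + 55 + 10317 + 107 = 13402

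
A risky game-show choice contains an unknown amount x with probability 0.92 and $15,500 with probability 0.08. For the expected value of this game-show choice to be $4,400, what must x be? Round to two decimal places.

x = $3,434.78

0.92·x + 0.08·15500 = 4400
0.92·x = 4400 − 1240 = 3160
x = 3160 / 0.92 = 3434.7826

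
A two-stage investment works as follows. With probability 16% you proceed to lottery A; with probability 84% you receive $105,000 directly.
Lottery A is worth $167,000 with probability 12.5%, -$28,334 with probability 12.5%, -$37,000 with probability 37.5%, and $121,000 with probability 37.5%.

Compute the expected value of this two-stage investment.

EV(A) = 0.125 × 167000 + 0.125 × (-28334) + 0.375 × (-37000) + 0.375 × 121000 = 20875 − 3541.75 − 13875 + 45375 = 48833.25
Branch B: 105000 (certain)
Overall = 0.16 × 48833.25 + 0.84 × 105000 = 7813.32 + 88200 = 96013.32

$96,013.32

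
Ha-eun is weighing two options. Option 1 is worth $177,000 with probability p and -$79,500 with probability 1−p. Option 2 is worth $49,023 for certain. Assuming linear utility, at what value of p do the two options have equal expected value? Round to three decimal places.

p = 0.501

p·177000 + (1−p)·(-79500) = 49023
256500p − 79500 = 49023
p = (49023 + 79500) / 256500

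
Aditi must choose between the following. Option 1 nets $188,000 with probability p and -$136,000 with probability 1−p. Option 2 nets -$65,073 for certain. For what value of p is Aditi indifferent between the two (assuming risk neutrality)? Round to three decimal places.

p·188000 + (1−p)·(-136000) = -65073
324000p − 136000 = -65073
p = (-65073 + 136000) / 324000

p = 0.219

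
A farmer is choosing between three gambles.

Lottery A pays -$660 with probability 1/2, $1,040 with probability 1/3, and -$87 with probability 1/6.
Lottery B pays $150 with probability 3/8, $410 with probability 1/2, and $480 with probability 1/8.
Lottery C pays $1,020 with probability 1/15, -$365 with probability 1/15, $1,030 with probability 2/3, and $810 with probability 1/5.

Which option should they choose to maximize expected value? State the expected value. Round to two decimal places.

Lottery C ($892.33)

Lottery A = 1/2 × (-660) + 1/3 × 1040 + 1/6 × (-87) = -330 + 346.6667 − 14.5 = 2.1667
Lottery B = 3/8 × 150 + 1/2 × 410 + 1/8 × 480 = 56.25 + 205 + 60 = 321.25
Lottery C = 1/15 × 1020 + 1/15 × (-365) + 2/3 × 1030 + 1/5 × 810 = 68 − 24.3333 + 686.6667 + 162 = 892.3333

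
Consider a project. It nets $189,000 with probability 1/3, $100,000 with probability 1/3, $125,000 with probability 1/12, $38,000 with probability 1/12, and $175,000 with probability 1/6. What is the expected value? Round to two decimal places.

$139,083.33

EV = 1/3 × 189000 + 1/3 × 100000 + 1/12 × 125000 + 1/12 × 38000 + 1/6 × 175000 = 63000 + 33333.3333 + 10416.6667 + 3166.6667 + 29166.6667 = 139083.3333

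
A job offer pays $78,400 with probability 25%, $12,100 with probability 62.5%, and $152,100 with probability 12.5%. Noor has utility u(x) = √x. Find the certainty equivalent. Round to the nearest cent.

E[u] = 0.25·√78400 + 0.625·√12100 + 0.125·√152100 = 0.25·280 + 0.625·110 + 0.125·390 = 187.5
CE = (187.5)² = 35156.25

$35,156.25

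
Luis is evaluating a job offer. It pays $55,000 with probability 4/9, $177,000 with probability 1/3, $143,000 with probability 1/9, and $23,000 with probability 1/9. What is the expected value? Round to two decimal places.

$101,888.89

EV = 4/9 × 55000 + 1/3 × 177000 + 1/9 × 143000 + 1/9 × 23000 = 24444.4444 + 59000 + 15888.8889 + 2555.5556 = 101888.8889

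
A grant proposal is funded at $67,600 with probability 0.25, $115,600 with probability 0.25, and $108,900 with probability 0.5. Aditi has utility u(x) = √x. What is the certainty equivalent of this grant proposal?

E[u] = 0.25·√67600 + 0.25·√115600 + 0.5·√108900 = 0.25·260 + 0.25·340 + 0.5·330 = 315
CE = (315)² = 99225

$99,225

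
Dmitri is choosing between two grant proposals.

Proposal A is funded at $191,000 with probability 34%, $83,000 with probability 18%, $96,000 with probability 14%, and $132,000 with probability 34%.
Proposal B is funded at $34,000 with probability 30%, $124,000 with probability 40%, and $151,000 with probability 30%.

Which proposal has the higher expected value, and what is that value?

Proposal A ($138,200)

Proposal A = 0.34 × 191000 + 0.18 × 83000 + 0.14 × 96000 + 0.34 × 132000 = 64940 + 14940 + 13440 + 44880 = 138200
Proposal B = 0.3 × 34000 + 0.4 × 124000 + 0.3 × 151000 = 10200 + 49600 + 45300 = 105100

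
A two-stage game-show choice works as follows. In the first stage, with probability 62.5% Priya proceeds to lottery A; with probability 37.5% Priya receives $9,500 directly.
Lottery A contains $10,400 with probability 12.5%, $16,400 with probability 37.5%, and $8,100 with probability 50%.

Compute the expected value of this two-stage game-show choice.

EV(A) = 0.125 × 10400 + 0.375 × 16400 + 0.5 × 8100 = 1300 + 6150 + 4050 = 11500
Branch B: 9500 (certain)
Overall = 0.625 × 11500 + 0.375 × 9500 = 7187.5 + 3562.5 = 10750

$10,750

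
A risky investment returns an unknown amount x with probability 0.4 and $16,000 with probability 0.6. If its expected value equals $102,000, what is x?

0.4·x + 0.6·16000 = 102000
0.4·x = 102000 − 9600 = 92400
x = 92400 / 0.4 = 231000

x = $231,000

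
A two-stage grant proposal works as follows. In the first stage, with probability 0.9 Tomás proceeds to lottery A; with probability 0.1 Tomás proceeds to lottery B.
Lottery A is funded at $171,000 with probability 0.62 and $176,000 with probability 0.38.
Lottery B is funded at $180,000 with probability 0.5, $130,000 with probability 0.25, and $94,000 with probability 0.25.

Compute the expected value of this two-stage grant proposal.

EV(A) = 0.62 × 171000 + 0.38 × 176000 = 106020 + 66880 = 172900
EV(B) = 0.5 × 180000 + 0.25 × 130000 + 0.25 × 94000 = 90000 + 32500 + 23500 = 146000
Overall = 0.9 × 172900 + 0.1 × 146000 = 155610 + 14600 = 170210

$170,210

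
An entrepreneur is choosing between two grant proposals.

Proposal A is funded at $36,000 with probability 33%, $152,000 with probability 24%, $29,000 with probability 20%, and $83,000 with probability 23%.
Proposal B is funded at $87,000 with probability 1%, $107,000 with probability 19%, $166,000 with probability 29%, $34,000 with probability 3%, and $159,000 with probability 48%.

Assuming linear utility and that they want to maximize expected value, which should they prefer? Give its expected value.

Proposal A = 0.33 × 36000 + 0.24 × 152000 + 0.2 × 29000 + 0.23 × 83000 = 11880 + 36480 + 5800 + 19090 = 73250
Proposal B = 0.01 × 87000 + 0.19 × 107000 + 0.29 × 166000 + 0.03 × 34000 + 0.48 × 159000 = 870 + 20330 + 48140 + 1020 + 76320 = 146680

Proposal B ($146,680)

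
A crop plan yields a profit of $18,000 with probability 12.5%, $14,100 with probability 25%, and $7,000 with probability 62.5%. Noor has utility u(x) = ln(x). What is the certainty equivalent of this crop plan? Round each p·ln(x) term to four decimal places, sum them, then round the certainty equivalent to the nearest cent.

$9,384.36

E[u] = 0.125·ln(18000) + 0.25·ln(14100) + 0.625·ln(7000) = 1.2248 + 2.3885 + 5.5335 = 9.1468
CE = e^9.1468 ≈ 9384.36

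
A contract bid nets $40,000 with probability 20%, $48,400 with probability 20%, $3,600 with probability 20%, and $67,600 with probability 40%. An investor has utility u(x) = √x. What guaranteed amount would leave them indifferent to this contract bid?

$40,000

E[u] = 0.2·√40000 + 0.2·√48400 + 0.2·√3600 + 0.4·√67600 = 0.2·200 + 0.2·220 + 0.2·60 + 0.4·260 = 200
CE = (200)² = 40000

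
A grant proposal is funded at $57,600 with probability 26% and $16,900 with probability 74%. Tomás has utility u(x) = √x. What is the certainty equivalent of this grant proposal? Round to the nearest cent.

$25,153.96

E[u] = 0.26·√57600 + 0.74·√16900 = 0.26·240 + 0.74·130 = 158.6
CE = (158.6)² = 25153.96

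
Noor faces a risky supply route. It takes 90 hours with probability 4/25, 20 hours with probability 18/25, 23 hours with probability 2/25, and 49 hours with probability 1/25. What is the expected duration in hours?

EV = 4/25 × 90 + 18/25 × 20 + 2/25 × 23 + 1/25 × 49 = 14.4 + 14.4 + 1.84 + 1.96 = 32.6

32.6 hours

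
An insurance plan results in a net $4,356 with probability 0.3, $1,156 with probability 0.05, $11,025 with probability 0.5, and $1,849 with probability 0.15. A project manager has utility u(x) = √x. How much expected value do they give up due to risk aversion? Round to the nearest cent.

$682.25

E[u] = 0.3·√4356 + 0.05·√1156 + 0.5·√11025 + 0.15·√1849 = 0.3·66 + 0.05·34 + 0.5·105 + 0.15·43 = 80.45
CE = (80.45)² = 6472.2025
Risk premium = EV − CE = 7154.45 − 6472.2025 = 682.2475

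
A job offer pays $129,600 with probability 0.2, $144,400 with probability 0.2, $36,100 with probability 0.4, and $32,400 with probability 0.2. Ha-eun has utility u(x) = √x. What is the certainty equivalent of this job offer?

E[u] = 0.2·√129600 + 0.2·√144400 + 0.4·√36100 + 0.2·√32400 = 0.2·360 + 0.2·380 + 0.4·190 + 0.2·180 = 260
CE = (260)² = 67600

$67,600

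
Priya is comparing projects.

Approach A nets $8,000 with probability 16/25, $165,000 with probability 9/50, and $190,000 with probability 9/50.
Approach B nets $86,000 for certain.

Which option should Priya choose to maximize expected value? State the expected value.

Approach B ($86,000)

Approach A = 16/25 × 8000 + 9/50 × 165000 + 9/50 × 190000 = 5120 + 29700 + 34200 = 69020
Approach B: 86000 (certain)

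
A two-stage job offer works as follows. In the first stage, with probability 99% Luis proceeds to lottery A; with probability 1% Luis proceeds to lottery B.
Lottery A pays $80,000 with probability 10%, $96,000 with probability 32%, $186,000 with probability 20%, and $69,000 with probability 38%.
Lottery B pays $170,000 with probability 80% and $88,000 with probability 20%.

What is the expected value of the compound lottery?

$102,654.60

EV(A) = 0.1 × 80000 + 0.32 × 96000 + 0.2 × 186000 + 0.38 × 69000 = 8000 + 30720 + 37200 + 26220 = 102140
EV(B) = 0.8 × 170000 + 0.2 × 88000 = 136000 + 17600 = 153600
Overall = 0.99 × 102140 + 0.01 × 153600 = 101118.6 + 1536 = 102654.6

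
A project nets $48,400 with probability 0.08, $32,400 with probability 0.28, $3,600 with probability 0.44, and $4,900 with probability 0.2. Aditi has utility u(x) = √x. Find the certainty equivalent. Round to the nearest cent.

E[u] = 0.08·√48400 + 0.28·√32400 + 0.44·√3600 + 0.2·√4900 = 0.08·220 + 0.28·180 + 0.44·60 + 0.2·70 = 108.4
CE = (108.4)² = 11750.56

$11,750.56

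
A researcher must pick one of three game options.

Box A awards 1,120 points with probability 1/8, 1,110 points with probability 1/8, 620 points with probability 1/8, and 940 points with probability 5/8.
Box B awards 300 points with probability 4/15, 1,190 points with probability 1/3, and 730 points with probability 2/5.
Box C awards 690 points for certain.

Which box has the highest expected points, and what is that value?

Box A = 1/8 × 1120 + 1/8 × 1110 + 1/8 × 620 + 5/8 × 940 = 140 + 138.75 + 77.5 + 587.5 = 943.75
Box B = 4/15 × 300 + 1/3 × 1190 + 2/5 × 730 = 80 + 396.6667 + 292 = 768.6667
Box C: 690 (certain)

Box A (943.75 points)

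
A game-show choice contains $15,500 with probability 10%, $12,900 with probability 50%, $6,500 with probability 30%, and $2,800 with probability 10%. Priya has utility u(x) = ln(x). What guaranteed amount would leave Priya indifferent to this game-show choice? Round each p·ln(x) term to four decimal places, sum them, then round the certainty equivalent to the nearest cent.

$9,182.00

E[u] = 0.1·ln(15500) + 0.5·ln(12900) + 0.3·ln(6500) + 0.1·ln(2800) = 0.9649 + 4.7325 + 2.6339 + 0.7937 = 9.1250
CE = e^9.1250 ≈ 9182.00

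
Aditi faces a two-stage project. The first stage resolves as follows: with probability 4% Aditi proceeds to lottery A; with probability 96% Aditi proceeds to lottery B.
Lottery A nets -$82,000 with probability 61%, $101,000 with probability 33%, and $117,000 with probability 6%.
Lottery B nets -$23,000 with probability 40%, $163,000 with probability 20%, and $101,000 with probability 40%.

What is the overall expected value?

EV(A) = 0.61 × (-82000) + 0.33 × 101000 + 0.06 × 117000 = -50020 + 33330 + 7020 = -9670
EV(B) = 0.4 × (-23000) + 0.2 × 163000 + 0.4 × 101000 = -9200 + 32600 + 40400 = 63800
Overall = 0.04 × (-9670) + 0.96 × 63800 = -386.8 + 61248 = 60861.2

$60,861.20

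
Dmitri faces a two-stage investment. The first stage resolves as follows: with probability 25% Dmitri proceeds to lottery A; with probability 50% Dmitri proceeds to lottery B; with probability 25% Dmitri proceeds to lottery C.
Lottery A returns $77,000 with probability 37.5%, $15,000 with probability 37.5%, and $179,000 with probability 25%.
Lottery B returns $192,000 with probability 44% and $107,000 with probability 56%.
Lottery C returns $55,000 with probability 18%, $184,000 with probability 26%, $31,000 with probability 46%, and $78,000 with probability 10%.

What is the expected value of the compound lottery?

$111,962.50

EV(A) = 0.375 × 77000 + 0.375 × 15000 + 0.25 × 179000 = 28875 + 5625 + 44750 = 79250
EV(B) = 0.44 × 192000 + 0.56 × 107000 = 84480 + 59920 = 144400
EV(C) = 0.18 × 55000 + 0.26 × 184000 + 0.46 × 31000 + 0.1 × 78000 = 9900 + 47840 + 14260 + 7800 = 79800
Overall = 0.25 × 79250 + 0.5 × 144400 + 0.25 × 79800 = 19812.5 + 72200 + 19950 = 111962.5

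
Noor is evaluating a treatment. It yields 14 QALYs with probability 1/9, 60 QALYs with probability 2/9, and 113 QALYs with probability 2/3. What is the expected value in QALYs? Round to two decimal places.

90.22 QALYs

EV = 1/9 × 14 + 2/9 × 60 + 2/3 × 113 = 1.5556 + 13.3333 + 75.3333 = 90.2222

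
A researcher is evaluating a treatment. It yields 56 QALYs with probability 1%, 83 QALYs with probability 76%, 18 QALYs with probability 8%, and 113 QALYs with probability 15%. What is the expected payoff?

EV = 0.01 × 56 + 0.76 × 83 + 0.08 × 18 + 0.15 × 113 = 0.56 + 63.08 + 1.44 + 16.95 = 82.03

82.03 QALYs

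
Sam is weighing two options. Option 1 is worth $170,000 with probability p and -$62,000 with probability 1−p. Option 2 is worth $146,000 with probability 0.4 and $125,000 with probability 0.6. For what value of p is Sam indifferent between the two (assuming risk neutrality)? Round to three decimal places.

p = 0.842

EV(Option 2) = 0.4 × 146000 + 0.6 × 125000 = 58400 + 75000 = 133400
p·170000 + (1−p)·(-62000) = 133400
232000p − 62000 = 133400
p = (133400 + 62000) / 232000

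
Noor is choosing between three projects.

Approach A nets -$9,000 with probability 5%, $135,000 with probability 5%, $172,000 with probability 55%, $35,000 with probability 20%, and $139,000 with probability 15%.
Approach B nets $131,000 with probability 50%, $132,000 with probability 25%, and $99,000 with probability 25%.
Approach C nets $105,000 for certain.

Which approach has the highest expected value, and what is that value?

Approach A = 0.05 × (-9000) + 0.05 × 135000 + 0.55 × 172000 + 0.2 × 35000 + 0.15 × 139000 = -450 + 6750 + 94600 + 7000 + 20850 = 128750
Approach B = 0.5 × 131000 + 0.25 × 132000 + 0.25 × 99000 = 65500 + 33000 + 24750 = 123250
Approach C: 105000 (certain)

Approach A ($128,750)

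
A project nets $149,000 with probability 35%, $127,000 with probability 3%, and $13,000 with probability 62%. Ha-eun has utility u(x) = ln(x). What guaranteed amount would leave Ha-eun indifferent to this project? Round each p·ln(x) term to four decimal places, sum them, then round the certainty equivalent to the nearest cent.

E[u] = 0.35·ln(149000) + 0.03·ln(127000) + 0.62·ln(13000) = 4.1691 + 0.3526 + 5.8731 = 10.3948
CE = e^10.3948 ≈ 32689.20

$32,689.20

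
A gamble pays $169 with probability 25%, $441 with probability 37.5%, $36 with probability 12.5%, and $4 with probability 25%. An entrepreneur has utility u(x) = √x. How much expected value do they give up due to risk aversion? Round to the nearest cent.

$59.98

E[u] = 0.25·√169 + 0.375·√441 + 0.125·√36 + 0.25·√4 = 0.25·13 + 0.375·21 + 0.125·6 + 0.25·2 = 12.375
CE = (12.375)² = 153.140625
Risk premium = EV − CE = 213.125 − 153.140625 = 59.984375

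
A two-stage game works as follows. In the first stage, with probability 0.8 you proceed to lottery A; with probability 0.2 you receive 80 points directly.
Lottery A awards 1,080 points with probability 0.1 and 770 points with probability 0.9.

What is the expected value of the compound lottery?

EV(A) = 0.1 × 1080 + 0.9 × 770 = 108 + 693 = 801
Branch B: 80 (certain)
Overall = 0.8 × 801 + 0.2 × 80 = 640.8 + 16 = 656.8

656.8 points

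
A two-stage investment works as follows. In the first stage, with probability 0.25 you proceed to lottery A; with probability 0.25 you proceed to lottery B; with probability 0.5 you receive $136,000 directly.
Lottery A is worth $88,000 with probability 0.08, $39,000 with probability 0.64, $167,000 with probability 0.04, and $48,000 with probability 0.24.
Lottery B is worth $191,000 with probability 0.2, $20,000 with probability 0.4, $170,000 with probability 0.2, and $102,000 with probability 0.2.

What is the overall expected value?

$105,700

EV(A) = 0.08 × 88000 + 0.64 × 39000 + 0.04 × 167000 + 0.24 × 48000 = 7040 + 24960 + 6680 + 11520 = 50200
EV(B) = 0.2 × 191000 + 0.4 × 20000 + 0.2 × 170000 + 0.2 × 102000 = 38200 + 8000 + 34000 + 20400 = 100600
Branch C: 136000 (certain)
Overall = 0.25 × 50200 + 0.25 × 100600 + 0.5 × 136000 = 12550 + 25150 + 68000 = 105700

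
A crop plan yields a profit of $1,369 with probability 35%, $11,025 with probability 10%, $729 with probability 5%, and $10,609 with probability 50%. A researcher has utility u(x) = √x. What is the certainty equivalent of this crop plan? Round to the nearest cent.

E[u] = 0.35·√1369 + 0.1·√11025 + 0.05·√729 + 0.5·√10609 = 0.35·37 + 0.1·105 + 0.05·27 + 0.5·103 = 76.3
CE = (76.3)² = 5821.69

$5,821.69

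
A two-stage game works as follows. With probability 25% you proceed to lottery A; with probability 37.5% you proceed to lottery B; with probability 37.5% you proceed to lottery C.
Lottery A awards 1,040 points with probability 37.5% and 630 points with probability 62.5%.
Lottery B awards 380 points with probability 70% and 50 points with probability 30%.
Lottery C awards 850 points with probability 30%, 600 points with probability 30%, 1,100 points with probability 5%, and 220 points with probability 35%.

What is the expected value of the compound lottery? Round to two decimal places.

EV(A) = 0.375 × 1040 + 0.625 × 630 = 390 + 393.75 = 783.75
EV(B) = 0.7 × 380 + 0.3 × 50 = 266 + 15 = 281
EV(C) = 0.3 × 850 + 0.3 × 600 + 0.05 × 1100 + 0.35 × 220 = 255 + 180 + 55 + 77 = 567
Overall = 0.25 × 783.75 + 0.375 × 281 + 0.375 × 567 = 195.9375 + 105.375 + 212.625 = 513.9375

513.94 points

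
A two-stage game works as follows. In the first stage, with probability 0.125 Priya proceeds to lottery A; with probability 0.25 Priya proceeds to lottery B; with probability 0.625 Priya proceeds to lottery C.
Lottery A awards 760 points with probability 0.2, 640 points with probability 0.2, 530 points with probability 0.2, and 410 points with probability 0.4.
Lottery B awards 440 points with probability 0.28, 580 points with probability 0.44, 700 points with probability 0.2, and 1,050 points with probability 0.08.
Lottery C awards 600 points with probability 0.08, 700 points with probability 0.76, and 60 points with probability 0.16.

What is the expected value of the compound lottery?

587.85 points

EV(A) = 0.2 × 760 + 0.2 × 640 + 0.2 × 530 + 0.4 × 410 = 152 + 128 + 106 + 164 = 550
EV(B) = 0.28 × 440 + 0.44 × 580 + 0.2 × 700 + 0.08 × 1050 = 123.2 + 255.2 + 140 + 84 = 602.4
EV(C) = 0.08 × 600 + 0.76 × 700 + 0.16 × 60 = 48 + 532 + 9.6 = 589.6
Overall = 0.125 × 550 + 0.25 × 602.4 + 0.625 × 589.6 = 68.75 + 150.6 + 368.5 = 587.85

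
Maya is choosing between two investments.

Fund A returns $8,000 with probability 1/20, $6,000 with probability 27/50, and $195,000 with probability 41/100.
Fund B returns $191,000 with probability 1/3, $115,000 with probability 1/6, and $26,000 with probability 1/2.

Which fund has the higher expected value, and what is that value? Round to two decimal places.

Fund A = 1/20 × 8000 + 27/50 × 6000 + 41/100 × 195000 = 400 + 3240 + 79950 = 83590
Fund B = 1/3 × 191000 + 1/6 × 115000 + 1/2 × 26000 = 63666.6667 + 19166.6667 + 13000 = 95833.3333

Fund B ($95,833.33)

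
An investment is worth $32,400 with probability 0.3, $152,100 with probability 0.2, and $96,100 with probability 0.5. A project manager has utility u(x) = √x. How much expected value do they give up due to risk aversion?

E[u] = 0.3·√32400 + 0.2·√152100 + 0.5·√96100 = 0.3·180 + 0.2·390 + 0.5·310 = 287
CE = (287)² = 82369
Risk premium = EV − CE = 88190 − 82369 = 5821

$5,821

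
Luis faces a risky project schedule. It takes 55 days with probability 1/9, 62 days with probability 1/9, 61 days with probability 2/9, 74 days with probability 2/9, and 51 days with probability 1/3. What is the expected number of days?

EV = 1/9 × 55 + 1/9 × 62 + 2/9 × 61 + 2/9 × 74 + 1/3 × 51 = 6.1111 + 6.8889 + 13.5556 + 16.4444 + 17 = 60

60 days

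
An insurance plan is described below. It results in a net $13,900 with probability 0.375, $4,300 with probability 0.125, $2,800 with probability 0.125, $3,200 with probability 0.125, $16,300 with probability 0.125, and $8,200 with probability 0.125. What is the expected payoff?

EV = 0.375 × 13900 + 0.125 × 4300 + 0.125 × 2800 + 0.125 × 3200 + 0.125 × 16300 + 0.125 × 8200 = 5212.5 + 537.5 + 350 + 400 + 2037.5 + 1025 = 9562.5

$9,562.50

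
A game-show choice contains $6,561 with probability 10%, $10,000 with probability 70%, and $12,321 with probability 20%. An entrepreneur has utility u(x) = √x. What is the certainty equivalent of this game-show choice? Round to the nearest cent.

$10,060.09

E[u] = 0.1·√6561 + 0.7·√10000 + 0.2·√12321 = 0.1·81 + 0.7·100 + 0.2·111 = 100.3
CE = (100.3)² = 10060.09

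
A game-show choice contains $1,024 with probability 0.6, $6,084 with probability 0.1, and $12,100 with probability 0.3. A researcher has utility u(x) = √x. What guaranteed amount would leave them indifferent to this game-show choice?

$3,600

E[u] = 0.6·√1024 + 0.1·√6084 + 0.3·√12100 = 0.6·32 + 0.1·78 + 0.3·110 = 60
CE = (60)² = 3600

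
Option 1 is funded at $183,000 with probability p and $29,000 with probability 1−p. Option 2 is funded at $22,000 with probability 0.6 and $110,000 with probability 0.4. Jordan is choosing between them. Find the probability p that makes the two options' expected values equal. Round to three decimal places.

EV(Option 2) = 0.6 × 22000 + 0.4 × 110000 = 13200 + 44000 = 57200
p·183000 + (1−p)·29000 = 57200
154000p + 29000 = 57200
p = (57200 − 29000) / 154000

p = 0.183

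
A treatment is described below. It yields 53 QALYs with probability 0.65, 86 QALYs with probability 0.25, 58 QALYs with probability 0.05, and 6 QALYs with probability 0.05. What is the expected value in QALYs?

EV = 0.65 × 53 + 0.25 × 86 + 0.05 × 58 + 0.05 × 6 = 34.45 + 21.5 + 2.9 + 0.3 = 59.15

59.15 QALYs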